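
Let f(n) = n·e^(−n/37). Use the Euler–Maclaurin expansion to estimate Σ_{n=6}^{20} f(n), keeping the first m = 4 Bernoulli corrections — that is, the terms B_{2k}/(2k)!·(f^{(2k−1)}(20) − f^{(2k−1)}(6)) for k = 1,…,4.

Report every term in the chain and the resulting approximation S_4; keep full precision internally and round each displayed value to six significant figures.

The integral term ∫_6^20 x·e^(−x/37) dx = 124.481.
Boundary: ½(f(6) + f(20)) = ½(5.10182 + 11.6487) = 8.37524.
Integral + boundary = 132.856.
Order-1 term: 1/12 · (0.267605 − 0.712416) = -0.0370676.
After k=1: 132.819.
Order-2 term: −1/720 · (0.00104636 − 0.00176262) = 9.94797e-07.
After k=2: 132.819.
Order-3 term: 1/30240 · (1.38587e-06 − 2.19492e-06) = -2.67543e-11.
After k=3: 132.819.
Order-4 term: −1/1209600 · (1.46633e-09 − 2.26612e-09) = 6.61199e-16.

S_4 ≈ 132.819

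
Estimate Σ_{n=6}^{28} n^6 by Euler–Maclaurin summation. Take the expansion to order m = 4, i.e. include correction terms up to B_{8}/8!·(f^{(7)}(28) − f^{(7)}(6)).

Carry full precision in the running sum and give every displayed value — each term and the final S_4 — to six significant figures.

The integral term ∫_6^28 x^6 dx = 1.92752e+09.
Endpoint term: (f(6) + f(28))/2 = (46656.0 + 4.81890e+08)/2 = 2.40968e+08.
So far: 2.16849e+09.
Order-1 term: 1/12 · (1.03262e+08 − 46656.0) = 8.60130e+06.
Running total after k=1: 2.17709e+09.
Order-2 term: −1/720 · (2.63424e+06 − 25920.0) = -3622.67.
Running total after k=2: 2.17709e+09.
Order-3 term: 1/30240 · (20160.0 − 4320.00) = 0.523810.
Running total after k=3: 2.17709e+09.
Order-4 term: −1/1209600 · (0.00000 − 0.00000) = 0.00000.

S_4 ≈ 2.17709e+09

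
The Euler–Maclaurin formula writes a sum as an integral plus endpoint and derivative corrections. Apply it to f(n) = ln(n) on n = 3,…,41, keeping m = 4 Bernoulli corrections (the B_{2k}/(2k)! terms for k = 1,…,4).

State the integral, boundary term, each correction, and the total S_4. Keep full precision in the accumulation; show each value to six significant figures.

S_4 ≈ 113.341

The integral term ∫_3^41 ln(x) dx = 110.961.
½[f(3) + f(41)] = ½[1.09861 + 3.71357] = 2.40609.
Running total after boundary: 113.367.
Order-1 term: 1/12 · (0.0243902 − 0.333333) = -0.0257453.
After k=1: 113.341.
Order-2 term: −1/720 · (2.90187e-05 − 0.0740741) = 0.000102840.
After k=2: 113.341.
Order-3 term: 1/30240 · (2.07153e-07 − 0.0987654) = -3.26605e-06.
After k=3: 113.341.
Order-4 term: −1/1209600 · (3.69697e-09 − 0.329218) = 2.72171e-07.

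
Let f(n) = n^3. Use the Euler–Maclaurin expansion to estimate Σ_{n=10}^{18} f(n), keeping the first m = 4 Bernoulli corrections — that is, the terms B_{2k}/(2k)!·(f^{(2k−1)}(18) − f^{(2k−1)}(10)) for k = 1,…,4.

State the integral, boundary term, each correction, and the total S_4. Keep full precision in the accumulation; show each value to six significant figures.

S_4 ≈ 27216.0

∫_10^18 x^3 dx evaluates to 23744.0.
Boundary: ½(f(10) + f(18)) = ½(1000.00 + 5832.00) = 3416.00.
Running total after boundary: 27160.0.
Correction k=1: B_{2}/2! · (f^{(1)}(18) − f^{(1)}(10)) = 1/12 · (972.000 − 300.000) = 56.0000.
Partial sum through k=1: 27216.0.
Correction k=2: B_{4}/4! · (f^{(3)}(18) − f^{(3)}(10)) = −1/720 · (6.00000 − 6.00000) = 0.00000.
Partial sum through k=2: 27216.0.
Correction k=3: B_{6}/6! · (f^{(5)}(18) − f^{(5)}(10)) = 1/30240 · (0.00000 − 0.00000) = 0.00000.
Partial sum through k=3: 27216.0.
Correction k=4: B_{8}/8! · (f^{(7)}(18) − f^{(7)}(10)) = −1/1209600 · (0.00000 − 0.00000) = 0.00000.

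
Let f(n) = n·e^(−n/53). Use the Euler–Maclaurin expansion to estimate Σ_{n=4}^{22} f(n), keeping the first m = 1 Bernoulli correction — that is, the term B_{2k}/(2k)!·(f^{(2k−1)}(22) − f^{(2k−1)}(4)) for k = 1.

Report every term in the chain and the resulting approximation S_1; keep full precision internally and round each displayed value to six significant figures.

∫_4^22 x·e^(−x/53) dx evaluates to 176.786.
Boundary: ½(f(4) + f(22)) = ½(3.70922 + 14.5261) = 9.11767.
Integral + boundary = 185.904.
Order-1 term: 1/12 · (0.386200 − 0.857321) = -0.0392600.

S_1 ≈ 185.865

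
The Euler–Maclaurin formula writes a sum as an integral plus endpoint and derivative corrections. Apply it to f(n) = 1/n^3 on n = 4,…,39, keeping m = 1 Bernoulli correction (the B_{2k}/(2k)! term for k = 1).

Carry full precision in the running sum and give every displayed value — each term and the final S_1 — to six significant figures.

S_1 ≈ 0.0397187

Integral: ∫_4^39 1/x^3 dx = 0.0309213.
Endpoint term: (f(4) + f(39))/2 = (0.0156250 + 1.68580e-05)/2 = 0.00782093.
Running total after boundary: 0.0387422.
Correction k=1: B_{2}/2! · (f^{(1)}(39) − f^{(1)}(4)) = 1/12 · (-1.29677e-06 − (-0.0117188)) = 0.000976454.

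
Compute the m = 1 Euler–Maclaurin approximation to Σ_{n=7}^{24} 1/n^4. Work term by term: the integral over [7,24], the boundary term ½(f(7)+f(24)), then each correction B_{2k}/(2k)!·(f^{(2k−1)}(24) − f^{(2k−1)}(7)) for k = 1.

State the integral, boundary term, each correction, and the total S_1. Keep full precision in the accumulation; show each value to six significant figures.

∫_7^24 1/x^4 dx evaluates to 0.000947705.
½[f(7) + f(24)] = ½[0.000416493 + 3.01408e-06] = 0.000209754.
Integral + boundary = 0.00115746.
k=1: B_{2}/(2)! × [f^{(1)}(24) − f^{(1)}(7)] = 1/12 × (-5.02347e-07 − (-0.000237996)) = 1.97911e-05.

S_1 ≈ 0.00117725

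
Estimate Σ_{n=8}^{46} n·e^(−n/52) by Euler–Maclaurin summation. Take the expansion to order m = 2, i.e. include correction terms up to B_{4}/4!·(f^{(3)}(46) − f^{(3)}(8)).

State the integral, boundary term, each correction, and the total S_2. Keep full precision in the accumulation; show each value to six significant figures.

S_2 ≈ 583.969

∫_8^46 x·e^(−x/52) dx evaluates to 571.100.
Endpoint term: (f(8) + f(46))/2 = (6.85923 + 18.9922)/2 = 12.9257.
So far: 584.025.
Correction k=1: B_{2}/2! · (f^{(1)}(46) − f^{(1)}(8)) = 1/12 · (0.0476392 − 0.725496) = -0.0564880.
Running total after k=1: 583.969.
Correction k=2: B_{4}/4! · (f^{(3)}(46) − f^{(3)}(8)) = −1/720 · (0.000322997 − 0.000902479) = 8.04836e-07.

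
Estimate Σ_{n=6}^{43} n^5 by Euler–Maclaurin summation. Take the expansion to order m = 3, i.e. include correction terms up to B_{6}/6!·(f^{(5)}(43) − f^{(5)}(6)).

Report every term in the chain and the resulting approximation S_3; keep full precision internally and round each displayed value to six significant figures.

S_3 ≈ 1.12848e+09

The integral term ∫_6^43 x^5 dx = 1.05355e+09.
Boundary: ½(f(6) + f(43)) = ½(7776.00 + 1.47008e+08) = 7.35081e+07.
So far: 1.12706e+09.
Order-1 term: 1/12 · (1.70940e+07 − 6480.00) = 1.42396e+06.
After k=1: 1.12848e+09.
Order-2 term: −1/720 · (110940 − 2160.00) = -151.083.
After k=2: 1.12848e+09.
Order-3 term: 1/30240 · (120.000 − 120.000) = 0.00000.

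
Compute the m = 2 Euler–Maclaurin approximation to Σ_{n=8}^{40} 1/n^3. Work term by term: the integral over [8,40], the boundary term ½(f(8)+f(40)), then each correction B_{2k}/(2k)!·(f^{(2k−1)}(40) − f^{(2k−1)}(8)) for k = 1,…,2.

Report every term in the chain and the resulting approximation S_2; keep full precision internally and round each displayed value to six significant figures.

S_2 ≈ 0.00854499

The integral term ∫_8^40 1/x^3 dx = 0.00750000.
Boundary: ½(f(8) + f(40)) = ½(0.00195312 + 1.56250e-05) = 0.000984375.
Running total after boundary: 0.00848437.
Correction k=1: B_{2}/2! · (f^{(1)}(40) − f^{(1)}(8)) = 1/12 · (-1.17187e-06 − (-0.000732422)) = 6.09375e-05.
Partial sum through k=1: 0.00854531.
Correction k=2: B_{4}/4! · (f^{(3)}(40) − f^{(3)}(8)) = −1/720 · (-1.46484e-08 − (-0.000228882)) = -3.17871e-07.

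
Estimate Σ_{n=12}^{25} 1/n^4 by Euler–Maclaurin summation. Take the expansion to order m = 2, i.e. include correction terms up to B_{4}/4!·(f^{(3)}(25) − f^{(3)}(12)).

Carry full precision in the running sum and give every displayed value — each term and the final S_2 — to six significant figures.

The integral term ∫_12^25 1/x^4 dx = 0.000171568.
Endpoint term: (f(12) + f(25))/2 = (4.82253e-05 + 2.56000e-06)/2 = 2.53927e-05.
Integral + boundary = 0.000196961.
Order-1 term: 1/12 · (-4.09600e-07 − (-1.60751e-05)) = 1.30546e-06.
Partial sum through k=1: 0.000198266.
Order-2 term: −1/720 · (-1.96608e-08 − (-3.34898e-06)) = -4.62405e-09.

S_2 ≈ 0.000198261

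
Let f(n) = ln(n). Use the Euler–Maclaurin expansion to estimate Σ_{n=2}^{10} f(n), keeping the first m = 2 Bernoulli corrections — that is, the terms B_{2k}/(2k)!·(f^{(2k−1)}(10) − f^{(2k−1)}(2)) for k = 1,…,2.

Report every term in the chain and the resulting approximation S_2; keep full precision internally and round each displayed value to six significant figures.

S_2 ≈ 15.1044

∫_2^10 ln(x) dx evaluates to 13.6396.
½[f(2) + f(10)] = ½[0.693147 + 2.30259] = 1.49787.
Running total after boundary: 15.1374.
Order-1 term: 1/12 · (0.100000 − 0.500000) = -0.0333333.
Running total after k=1: 15.1041.
Order-2 term: −1/720 · (0.00200000 − 0.250000) = 0.000344444.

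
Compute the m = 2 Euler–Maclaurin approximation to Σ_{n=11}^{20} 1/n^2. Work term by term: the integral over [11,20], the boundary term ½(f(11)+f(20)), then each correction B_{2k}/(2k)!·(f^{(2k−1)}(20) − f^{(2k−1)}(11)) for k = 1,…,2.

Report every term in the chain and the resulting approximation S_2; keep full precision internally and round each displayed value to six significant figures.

∫_11^20 1/x^2 dx evaluates to 0.0409091.
Endpoint term: (f(11) + f(20))/2 = (0.00826446 + 0.00250000)/2 = 0.00538223.
Integral + boundary = 0.0462913.
Correction k=1: B_{2}/2! · (f^{(1)}(20) − f^{(1)}(11)) = 1/12 · (-0.000250000 − (-0.00150263)) = 0.000104386.
Running total after k=1: 0.0463957.
Correction k=2: B_{4}/4! · (f^{(3)}(20) − f^{(3)}(11)) = −1/720 · (-7.50000e-06 − (-0.000149021)) = -1.96557e-07.

S_2 ≈ 0.0463955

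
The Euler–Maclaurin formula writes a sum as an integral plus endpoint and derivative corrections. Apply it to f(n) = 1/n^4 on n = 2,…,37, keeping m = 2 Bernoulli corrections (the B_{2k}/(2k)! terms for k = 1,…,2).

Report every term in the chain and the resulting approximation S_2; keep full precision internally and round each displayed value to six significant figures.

Integral: ∫_2^37 1/x^4 dx = 0.0416601.
Endpoint term: (f(2) + f(37))/2 = (0.0625000 + 5.33572e-07)/2 = 0.0312503.
Integral + boundary = 0.0729104.
Order-1 term: 1/12 · (-5.76835e-08 − (-0.125000)) = 0.0104167.
After k=1: 0.0833270.
Order-2 term: −1/720 · (-1.26406e-09 − (-0.937500)) = -0.00130208.

S_2 ≈ 0.0820249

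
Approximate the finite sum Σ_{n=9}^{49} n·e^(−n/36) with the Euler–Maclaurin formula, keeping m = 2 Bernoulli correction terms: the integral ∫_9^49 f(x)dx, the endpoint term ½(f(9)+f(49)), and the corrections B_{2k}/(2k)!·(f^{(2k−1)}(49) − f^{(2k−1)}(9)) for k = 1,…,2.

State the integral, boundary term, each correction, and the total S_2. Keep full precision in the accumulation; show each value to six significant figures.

∫_9^49 x·e^(−x/36) dx evaluates to 477.147.
Boundary: ½(f(9) + f(49)) = ½(7.00921 + 12.5624) = 9.78581.
Running total after boundary: 486.933.
Order-1 term: 1/12 · (-0.0925801 − 0.584101) = -0.0563901.
After k=1: 486.877.
Order-2 term: −1/720 · (0.000324206 − 0.00165255) = 1.84492e-06.

S_2 ≈ 486.877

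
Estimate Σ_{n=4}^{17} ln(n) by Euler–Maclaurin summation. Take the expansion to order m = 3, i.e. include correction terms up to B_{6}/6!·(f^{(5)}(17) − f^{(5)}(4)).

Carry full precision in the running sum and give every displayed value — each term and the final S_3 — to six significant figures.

S_3 ≈ 31.7133

The integral term ∫_4^17 ln(x) dx = 29.6194.
Endpoint term: (f(4) + f(17))/2 = (1.38629 + 2.83321)/2 = 2.10975.
So far: 31.7292.
k=1: B_{2}/(2)! × [f^{(1)}(17) − f^{(1)}(4)] = 1/12 × (0.0588235 − 0.250000) = -0.0159314.
Partial sum through k=1: 31.7133.
k=2: B_{4}/(4)! × [f^{(3)}(17) − f^{(3)}(4)] = −1/720 × (0.000407083 − 0.0312500) = 4.28374e-05.
Partial sum through k=2: 31.7133.
k=3: B_{6}/(6)! × [f^{(5)}(17) − f^{(5)}(4)] = 1/30240 × (1.69031e-05 − 0.0234375) = -7.74491e-07.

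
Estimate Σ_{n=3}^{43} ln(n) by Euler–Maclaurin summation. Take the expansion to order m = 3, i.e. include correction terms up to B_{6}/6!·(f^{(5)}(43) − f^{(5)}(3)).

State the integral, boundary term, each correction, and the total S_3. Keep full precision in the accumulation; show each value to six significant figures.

The integral term ∫_3^43 ln(x) dx = 118.436.
½[f(3) + f(43)] = ½[1.09861 + 3.76120] = 2.42991.
Running total after boundary: 120.866.
Correction k=1: B_{2}/2! · (f^{(1)}(43) − f^{(1)}(3)) = 1/12 · (0.0232558 − 0.333333) = -0.0258398.
After k=1: 120.840.
Correction k=2: B_{4}/4! · (f^{(3)}(43) − f^{(3)}(3)) = −1/720 · (2.51550e-05 − 0.0740741) = 0.000102846.
After k=2: 120.840.
Correction k=3: B_{6}/6! · (f^{(5)}(43) − f^{(5)}(3)) = 1/30240 · (1.63256e-07 − 0.0987654) = -3.26605e-06.

S_3 ≈ 120.840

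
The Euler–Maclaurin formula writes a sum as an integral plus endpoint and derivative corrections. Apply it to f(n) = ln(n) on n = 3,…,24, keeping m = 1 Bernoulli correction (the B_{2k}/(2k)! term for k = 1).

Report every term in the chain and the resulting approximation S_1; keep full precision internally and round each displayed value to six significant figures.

∫_3^24 ln(x) dx evaluates to 51.9775.
Endpoint term: (f(3) + f(24))/2 = (1.09861 + 3.17805)/2 = 2.13833.
Running total after boundary: 54.1158.
Correction k=1: B_{2}/2! · (f^{(1)}(24) − f^{(1)}(3)) = 1/12 · (0.0416667 − 0.333333) = -0.0243056.

S_1 ≈ 54.0915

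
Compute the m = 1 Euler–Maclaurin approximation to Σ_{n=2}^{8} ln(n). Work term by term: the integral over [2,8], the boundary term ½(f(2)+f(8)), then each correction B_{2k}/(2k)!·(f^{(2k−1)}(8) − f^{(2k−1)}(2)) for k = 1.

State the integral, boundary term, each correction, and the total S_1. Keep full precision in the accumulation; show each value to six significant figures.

∫_2^8 ln(x) dx evaluates to 9.24924.
Boundary: ½(f(2) + f(8)) = ½(0.693147 + 2.07944) = 1.38629.
Running total after boundary: 10.6355.
Correction k=1: B_{2}/2! · (f^{(1)}(8) − f^{(1)}(2)) = 1/12 · (0.125000 − 0.500000) = -0.0312500.

S_1 ≈ 10.6043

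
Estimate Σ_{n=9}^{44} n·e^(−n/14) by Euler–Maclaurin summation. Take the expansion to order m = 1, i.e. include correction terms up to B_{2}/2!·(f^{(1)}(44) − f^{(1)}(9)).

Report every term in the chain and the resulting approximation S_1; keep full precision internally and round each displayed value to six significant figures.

∫_9^44 x·e^(−x/14) dx evaluates to 134.258.
Endpoint term: (f(9) + f(44))/2 = (4.73209 + 1.89901)/2 = 3.31555.
Integral + boundary = 137.574.
k=1: B_{2}/(2)! × [f^{(1)}(44) − f^{(1)}(9)] = 1/12 × (-0.0924842 − 0.187781) = -0.0233555.

S_1 ≈ 137.551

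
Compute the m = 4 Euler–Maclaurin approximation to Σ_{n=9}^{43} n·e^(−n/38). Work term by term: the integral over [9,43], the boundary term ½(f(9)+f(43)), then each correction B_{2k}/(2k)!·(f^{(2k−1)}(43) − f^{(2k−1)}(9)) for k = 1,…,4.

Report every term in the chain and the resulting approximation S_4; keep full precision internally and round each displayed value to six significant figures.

Integral: ∫_9^43 x·e^(−x/38) dx = 416.633.
Boundary: ½(f(9) + f(43)) = ½(7.10204 + 13.8685) = 10.4853.
So far: 427.119.
Correction k=1: B_{2}/2! · (f^{(1)}(43) − f^{(1)}(9)) = 1/12 · (-0.0424373 − 0.602220) = -0.0537214.
Partial sum through k=1: 427.065.
Correction k=2: B_{4}/4! · (f^{(3)}(43) − f^{(3)}(9)) = −1/720 · (0.000417320 − 0.00151001) = 1.51762e-06.
Partial sum through k=2: 427.065.
Correction k=3: B_{6}/6! · (f^{(5)}(43) − f^{(5)}(9)) = 1/30240 · (5.98358e-07 − 1.80261e-06) = -3.98231e-11.
Partial sum through k=3: 427.065.
Correction k=4: B_{8}/8! · (f^{(7)}(43) − f^{(7)}(9)) = −1/1209600 · (6.28610e-10 − 1.77251e-09) = 9.45685e-16.

S_4 ≈ 427.065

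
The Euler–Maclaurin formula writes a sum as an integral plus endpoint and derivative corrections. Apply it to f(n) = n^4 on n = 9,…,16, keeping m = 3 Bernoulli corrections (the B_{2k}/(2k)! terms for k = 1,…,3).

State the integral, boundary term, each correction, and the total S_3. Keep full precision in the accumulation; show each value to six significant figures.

The integral term ∫_9^16 x^4 dx = 197905.
½[f(9) + f(16)] = ½[6561.00 + 65536.0] = 36048.5.
Running total after boundary: 233954.
Order-1 term: 1/12 · (16384.0 − 2916.00) = 1122.33.
After k=1: 235076.
Order-2 term: −1/720 · (384.000 − 216.000) = -0.233333.
After k=2: 235076.
Order-3 term: 1/30240 · (0.00000 − 0.00000) = 0.00000.

S_3 ≈ 235076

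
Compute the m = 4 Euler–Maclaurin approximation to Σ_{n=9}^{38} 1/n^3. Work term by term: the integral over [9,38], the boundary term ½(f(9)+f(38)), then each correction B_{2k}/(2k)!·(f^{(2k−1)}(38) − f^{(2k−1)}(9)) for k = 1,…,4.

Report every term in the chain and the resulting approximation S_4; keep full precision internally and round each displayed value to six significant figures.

Integral: ∫_9^38 1/x^3 dx = 0.00582658.
Endpoint term: (f(9) + f(38))/2 = (0.00137174 + 1.82242e-05)/2 = 0.000694983.
Integral + boundary = 0.00652156.
k=1: B_{2}/(2)! × [f^{(1)}(38) − f^{(1)}(9)] = 1/12 × (-1.43876e-06 − (-0.000457247)) = 3.79841e-05.
Partial sum through k=1: 0.00655955.
k=2: B_{4}/(4)! × [f^{(3)}(38) − f^{(3)}(9)] = −1/720 × (-1.99274e-08 − (-0.000112901)) = -1.56779e-07.
Partial sum through k=2: 0.00655939.
k=3: B_{6}/(6)! × [f^{(5)}(38) − f^{(5)}(9)] = 1/30240 × (-5.79605e-10 − (-5.85410e-05)) = 1.93586e-09.
Partial sum through k=3: 0.00655939.
k=4: B_{8}/(8)! × [f^{(7)}(38) − f^{(7)}(9)] = −1/1209600 × (-2.88999e-11 − (-5.20365e-05)) = -4.30196e-11.

S_4 ≈ 0.00655939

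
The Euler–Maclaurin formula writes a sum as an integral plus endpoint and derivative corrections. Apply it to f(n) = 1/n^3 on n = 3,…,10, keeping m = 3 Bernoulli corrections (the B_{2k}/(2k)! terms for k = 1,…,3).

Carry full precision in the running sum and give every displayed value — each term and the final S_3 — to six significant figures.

S_3 ≈ 0.0725340

The integral term ∫_3^10 1/x^3 dx = 0.0505556.
½[f(3) + f(10)] = ½[0.0370370 + 0.00100000] = 0.0190185.
Integral + boundary = 0.0695741.
Order-1 term: 1/12 · (-0.000300000 − (-0.0370370)) = 0.00306142.
Partial sum through k=1: 0.0726355.
Order-2 term: −1/720 · (-6.00000e-05 − (-0.0823045)) = -0.000114229.
Partial sum through k=2: 0.0725213.
Order-3 term: 1/30240 · (-2.52000e-05 − (-0.384088)) = 1.27005e-05.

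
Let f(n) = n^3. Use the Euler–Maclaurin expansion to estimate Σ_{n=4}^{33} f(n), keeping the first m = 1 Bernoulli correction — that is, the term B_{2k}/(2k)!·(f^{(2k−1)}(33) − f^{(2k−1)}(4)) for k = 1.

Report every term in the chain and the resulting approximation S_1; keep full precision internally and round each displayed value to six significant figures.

∫_4^33 x^3 dx evaluates to 296416.
Boundary: ½(f(4) + f(33)) = ½(64.0000 + 35937.0) = 18000.5.
Running total after boundary: 314417.
Correction k=1: B_{2}/2! · (f^{(1)}(33) − f^{(1)}(4)) = 1/12 · (3267.00 − 48.0000) = 268.250.

S_1 ≈ 314685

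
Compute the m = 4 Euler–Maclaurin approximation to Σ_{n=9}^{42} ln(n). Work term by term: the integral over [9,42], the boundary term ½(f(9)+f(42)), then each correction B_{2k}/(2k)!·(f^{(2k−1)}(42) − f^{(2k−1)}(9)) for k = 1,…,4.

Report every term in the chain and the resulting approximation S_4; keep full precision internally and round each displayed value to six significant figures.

S_4 ≈ 107.167

∫_9^42 ln(x) dx evaluates to 104.207.
½[f(9) + f(42)] = ½[2.19722 + 3.73767] = 2.96745.
Integral + boundary = 107.175.
k=1: B_{2}/(2)! × [f^{(1)}(42) − f^{(1)}(9)] = 1/12 × (0.0238095 − 0.111111) = -0.00727513.
After k=1: 107.167.
k=2: B_{4}/(4)! × [f^{(3)}(42) − f^{(3)}(9)] = −1/720 × (2.69949e-05 − 0.00274348) = 3.77290e-06.
After k=2: 107.167.
k=3: B_{6}/(6)! × [f^{(5)}(42) − f^{(5)}(9)] = 1/30240 × (1.83639e-07 − 0.000406442) = -1.34345e-08.
After k=3: 107.167.
k=4: B_{8}/(8)! × [f^{(7)}(42) − f^{(7)}(9)] = −1/1209600 × (3.12311e-09 − 0.000150534) = 1.24447e-10.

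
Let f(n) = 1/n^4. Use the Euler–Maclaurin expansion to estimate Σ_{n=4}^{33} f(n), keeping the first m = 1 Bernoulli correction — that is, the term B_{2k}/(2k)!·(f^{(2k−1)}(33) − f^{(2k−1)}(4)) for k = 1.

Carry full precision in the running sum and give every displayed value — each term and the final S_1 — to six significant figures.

S_1 ≈ 0.00747812

The integral term ∫_4^33 1/x^4 dx = 0.00519906.
½[f(4) + f(33)] = ½[0.00390625 + 8.43226e-07] = 0.00195355.
Integral + boundary = 0.00715260.
Order-1 term: 1/12 · (-1.02209e-07 − (-0.00390625)) = 0.000325512.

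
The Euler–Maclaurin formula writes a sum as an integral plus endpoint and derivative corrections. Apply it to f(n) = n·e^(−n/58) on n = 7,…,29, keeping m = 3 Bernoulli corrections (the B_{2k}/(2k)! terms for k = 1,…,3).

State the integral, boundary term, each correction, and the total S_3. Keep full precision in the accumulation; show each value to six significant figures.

S_3 ≈ 292.688

Integral: ∫_7^29 x·e^(−x/58) dx = 280.831.
Boundary: ½(f(7) + f(29)) = ½(6.20416 + 17.5894) = 11.8968.
So far: 292.728.
Order-1 term: 1/12 · (0.303265 − 0.779341) = -0.0396729.
Running total after k=1: 292.688.
Order-2 term: −1/720 · (0.000450751 − 0.000758608) = 4.27580e-07.
Running total after k=2: 292.688.
Order-3 term: 1/30240 · (2.41187e-07 − 3.82148e-07) = -4.66142e-12.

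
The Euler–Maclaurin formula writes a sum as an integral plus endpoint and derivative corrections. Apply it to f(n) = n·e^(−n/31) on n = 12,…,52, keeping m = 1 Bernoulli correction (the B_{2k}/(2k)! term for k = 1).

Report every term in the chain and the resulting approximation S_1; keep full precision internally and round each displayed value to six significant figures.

S_1 ≈ 433.249

Integral: ∫_12^52 x·e^(−x/31) dx = 424.361.
Boundary: ½(f(12) + f(52)) = ½(8.14830 + 9.71649) = 8.93240.
Integral + boundary = 433.294.
Order-1 term: 1/12 · (-0.126580 − 0.416177) = -0.0452297.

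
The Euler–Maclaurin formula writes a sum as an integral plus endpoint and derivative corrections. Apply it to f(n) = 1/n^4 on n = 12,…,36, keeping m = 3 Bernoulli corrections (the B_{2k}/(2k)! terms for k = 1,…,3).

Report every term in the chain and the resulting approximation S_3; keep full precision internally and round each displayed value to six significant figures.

∫_12^36 1/x^4 dx evaluates to 0.000185757.
½[f(12) + f(36)] = ½[4.82253e-05 + 5.95374e-07] = 2.44103e-05.
Integral + boundary = 0.000210167.
Correction k=1: B_{2}/2! · (f^{(1)}(36) − f^{(1)}(12)) = 1/12 · (-6.61527e-08 − (-1.60751e-05)) = 1.33408e-06.
Partial sum through k=1: 0.000211501.
Correction k=2: B_{4}/4! · (f^{(3)}(36) − f^{(3)}(12)) = −1/720 · (-1.53131e-09 − (-3.34898e-06)) = -4.64923e-09.
Partial sum through k=2: 0.000211497.
Correction k=3: B_{6}/6! · (f^{(5)}(36) − f^{(5)}(12)) = 1/30240 · (-6.61678e-11 − (-1.30238e-06)) = 4.30660e-11.

S_3 ≈ 0.000211497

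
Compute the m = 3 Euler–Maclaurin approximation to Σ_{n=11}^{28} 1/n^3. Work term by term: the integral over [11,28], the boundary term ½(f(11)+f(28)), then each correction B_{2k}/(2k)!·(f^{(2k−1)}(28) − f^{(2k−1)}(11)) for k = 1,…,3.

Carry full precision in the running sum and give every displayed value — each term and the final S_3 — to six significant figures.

∫_11^28 1/x^3 dx evaluates to 0.00349448.
½[f(11) + f(28)] = ½[0.000751315 + 4.55539e-05] = 0.000398434.
Running total after boundary: 0.00389291.
Order-1 term: 1/12 · (-4.88078e-06 − (-0.000204904)) = 1.66686e-05.
Running total after k=1: 0.00390958.
Order-2 term: −1/720 · (-1.24510e-07 − (-3.38684e-05)) = -4.68666e-08.
Running total after k=2: 0.00390953.
Order-3 term: 1/30240 · (-6.67016e-09 − (-1.17560e-05)) = 3.88536e-10.

S_3 ≈ 0.00390953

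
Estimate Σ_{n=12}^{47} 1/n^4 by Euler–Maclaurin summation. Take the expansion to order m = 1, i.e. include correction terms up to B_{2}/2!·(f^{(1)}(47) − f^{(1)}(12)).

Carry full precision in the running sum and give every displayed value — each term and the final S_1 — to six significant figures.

S_1 ≈ 0.000215244

∫_12^47 1/x^4 dx evaluates to 0.000189691.
Endpoint term: (f(12) + f(47))/2 = (4.82253e-05 + 2.04931e-07)/2 = 2.42151e-05.
Integral + boundary = 0.000213906.
Order-1 term: 1/12 · (-1.74410e-08 − (-1.60751e-05)) = 1.33814e-06.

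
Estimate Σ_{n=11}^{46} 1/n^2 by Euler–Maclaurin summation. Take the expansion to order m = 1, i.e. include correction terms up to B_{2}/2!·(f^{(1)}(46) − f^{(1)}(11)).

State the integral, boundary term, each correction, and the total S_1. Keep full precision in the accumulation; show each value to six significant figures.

∫_11^46 1/x^2 dx evaluates to 0.0691700.
Boundary: ½(f(11) + f(46)) = ½(0.00826446 + 0.000472590) = 0.00436853.
So far: 0.0735385.
k=1: B_{2}/(2)! × [f^{(1)}(46) − f^{(1)}(11)] = 1/12 × (-2.05474e-05 − (-0.00150263)) = 0.000123507.

S_1 ≈ 0.0736620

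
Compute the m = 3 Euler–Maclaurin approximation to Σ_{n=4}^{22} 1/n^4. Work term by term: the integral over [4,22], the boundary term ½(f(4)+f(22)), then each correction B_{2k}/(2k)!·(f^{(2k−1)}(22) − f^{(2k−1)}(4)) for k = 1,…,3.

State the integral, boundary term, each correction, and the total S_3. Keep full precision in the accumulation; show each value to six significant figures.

The integral term ∫_4^22 1/x^4 dx = 0.00517703.
Boundary: ½(f(4) + f(22)) = ½(0.00390625 + 4.26883e-06) = 0.00195526.
Running total after boundary: 0.00713229.
Order-1 term: 1/12 · (-7.76152e-07 − (-0.00390625)) = 0.000325456.
Running total after k=1: 0.00745774.
Order-2 term: −1/720 · (-4.81086e-08 − (-0.00732422)) = -1.01725e-05.
Running total after k=2: 0.00744757.
Order-3 term: 1/30240 · (-5.56628e-09 − (-0.0256348)) = 8.47710e-07.

S_3 ≈ 0.00744842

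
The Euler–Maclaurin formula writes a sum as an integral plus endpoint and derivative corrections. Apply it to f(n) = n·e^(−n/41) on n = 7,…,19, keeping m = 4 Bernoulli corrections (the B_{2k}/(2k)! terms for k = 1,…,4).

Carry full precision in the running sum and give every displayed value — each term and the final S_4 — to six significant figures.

S_4 ≈ 120.351

The integral term ∫_7^19 x·e^(−x/41) dx = 111.454.
Endpoint term: (f(7) + f(19))/2 = (5.90133 + 11.9535)/2 = 8.92742.
So far: 120.381.
Correction k=1: B_{2}/2! · (f^{(1)}(19) − f^{(1)}(7)) = 1/12 · (0.337583 − 0.699113) = -0.0301275.
Running total after k=1: 120.351.
Correction k=2: B_{4}/4! · (f^{(3)}(19) − f^{(3)}(7)) = −1/720 · (0.000949343 − 0.00141892) = 6.52193e-07.
Running total after k=2: 120.351.
Correction k=3: B_{6}/6! · (f^{(5)}(19) − f^{(5)}(7)) = 1/30240 · (1.01003e-06 − 1.44078e-06) = -1.42443e-11.
Running total after k=3: 120.351.
Correction k=4: B_{8}/8! · (f^{(7)}(19) − f^{(7)}(7)) = −1/1209600 · (8.65744e-10 − 1.21206e-09) = 2.86304e-16.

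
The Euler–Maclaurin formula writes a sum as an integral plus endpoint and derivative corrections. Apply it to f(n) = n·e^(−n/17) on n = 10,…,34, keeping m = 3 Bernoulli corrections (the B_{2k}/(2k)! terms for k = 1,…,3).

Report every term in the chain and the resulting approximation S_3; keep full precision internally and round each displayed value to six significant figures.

S_3 ≈ 142.597

Integral: ∫_10^34 x·e^(−x/17) dx = 137.550.
Endpoint term: (f(10) + f(34))/2 = (5.55306 + 4.60140)/2 = 5.07723.
Running total after boundary: 142.627.
k=1: B_{2}/(2)! × [f^{(1)}(34) − f^{(1)}(10)] = 1/12 × (-0.135335 − 0.228656) = -0.0303326.
Partial sum through k=1: 142.597.
k=2: B_{4}/(4)! × [f^{(3)}(34) − f^{(3)}(10)] = −1/720 × (0.000468288 − 0.00463415) = 5.78591e-06.
Partial sum through k=2: 142.597.
k=3: B_{6}/(6)! × [f^{(5)}(34) − f^{(5)}(10)] = 1/30240 × (4.86112e-06 − 2.93325e-05) = -8.09239e-10.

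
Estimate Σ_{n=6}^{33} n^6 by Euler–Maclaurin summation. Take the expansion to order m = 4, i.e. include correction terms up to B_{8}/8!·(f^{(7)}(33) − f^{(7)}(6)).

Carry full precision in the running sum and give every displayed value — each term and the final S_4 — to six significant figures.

Integral: ∫_6^33 x^6 dx = 6.08831e+09.
Boundary: ½(f(6) + f(33)) = ½(46656.0 + 1.29147e+09) = 6.45757e+08.
Integral + boundary = 6.73407e+09.
Order-1 term: 1/12 · (2.34812e+08 − 46656.0) = 1.95638e+07.
After k=1: 6.75363e+09.
Order-2 term: −1/720 · (4.31244e+06 − 25920.0) = -5953.50.
After k=2: 6.75362e+09.
Order-3 term: 1/30240 · (23760.0 − 4320.00) = 0.642857.
After k=3: 6.75362e+09.
Order-4 term: −1/1209600 · (0.00000 − 0.00000) = 0.00000.

S_4 ≈ 6.75362e+09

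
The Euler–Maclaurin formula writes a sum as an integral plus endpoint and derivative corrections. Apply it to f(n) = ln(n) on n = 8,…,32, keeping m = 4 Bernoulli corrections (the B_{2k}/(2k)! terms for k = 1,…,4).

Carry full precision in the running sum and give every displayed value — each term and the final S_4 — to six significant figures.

The integral term ∫_8^32 ln(x) dx = 70.2680.
Endpoint term: (f(8) + f(32))/2 = (2.07944 + 3.46574)/2 = 2.77259.
So far: 73.0406.
k=1: B_{2}/(2)! × [f^{(1)}(32) − f^{(1)}(8)] = 1/12 × (0.0312500 − 0.125000) = -0.00781250.
Partial sum through k=1: 73.0328.
k=2: B_{4}/(4)! × [f^{(3)}(32) − f^{(3)}(8)] = −1/720 × (6.10352e-05 − 0.00390625) = 5.34058e-06.
Partial sum through k=2: 73.0328.
k=3: B_{6}/(6)! × [f^{(5)}(32) − f^{(5)}(8)] = 1/30240 × (7.15256e-07 − 0.000732422) = -2.41966e-08.
Partial sum through k=3: 73.0328.
k=4: B_{8}/(8)! × [f^{(7)}(32) − f^{(7)}(8)] = −1/1209600 × (2.09548e-08 − 0.000343323) = 2.83814e-10.

S_4 ≈ 73.0328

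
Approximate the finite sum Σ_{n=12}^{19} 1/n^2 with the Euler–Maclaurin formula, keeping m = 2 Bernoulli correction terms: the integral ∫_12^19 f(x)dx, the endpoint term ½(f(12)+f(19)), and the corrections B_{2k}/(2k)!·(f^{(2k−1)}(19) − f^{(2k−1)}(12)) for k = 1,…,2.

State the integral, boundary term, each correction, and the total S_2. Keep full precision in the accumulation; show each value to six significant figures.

The integral term ∫_12^19 1/x^2 dx = 0.0307018.
Endpoint term: (f(12) + f(19))/2 = (0.00694444 + 0.00277008)/2 = 0.00485726.
Running total after boundary: 0.0355590.
k=1: B_{2}/(2)! × [f^{(1)}(19) − f^{(1)}(12)] = 1/12 × (-0.000291588 − (-0.00115741)) = 7.21516e-05.
After k=1: 0.0356312.
k=2: B_{4}/(4)! × [f^{(3)}(19) − f^{(3)}(12)] = −1/720 × (-9.69267e-06 − (-9.64506e-05)) = -1.20497e-07.

S_2 ≈ 0.0356310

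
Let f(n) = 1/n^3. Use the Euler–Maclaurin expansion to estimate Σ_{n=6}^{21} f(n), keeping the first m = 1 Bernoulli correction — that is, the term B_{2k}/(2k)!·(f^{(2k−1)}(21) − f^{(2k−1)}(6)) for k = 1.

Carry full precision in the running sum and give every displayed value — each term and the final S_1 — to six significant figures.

∫_6^21 1/x^3 dx evaluates to 0.0127551.
½[f(6) + f(21)] = ½[0.00462963 + 0.000107980] = 0.00236880.
So far: 0.0151239.
k=1: B_{2}/(2)! × [f^{(1)}(21) − f^{(1)}(6)] = 1/12 × (-1.54257e-05 − (-0.00231481)) = 0.000191616.

S_1 ≈ 0.0153155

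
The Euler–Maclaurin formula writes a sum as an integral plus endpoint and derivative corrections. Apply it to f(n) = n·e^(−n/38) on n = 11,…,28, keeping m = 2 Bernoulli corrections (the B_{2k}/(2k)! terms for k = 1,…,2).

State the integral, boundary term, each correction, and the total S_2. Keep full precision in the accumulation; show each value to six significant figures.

S_2 ≈ 204.398

∫_11^28 x·e^(−x/38) dx evaluates to 193.614.
Endpoint term: (f(11) + f(28))/2 = (8.23523 + 13.4014)/2 = 10.8183.
So far: 204.432.
k=1: B_{2}/(2)! × [f^{(1)}(28) − f^{(1)}(11)] = 1/12 × (0.125953 − 0.531941) = -0.0338323.
After k=1: 204.398.
k=2: B_{4}/(4)! × [f^{(3)}(28) − f^{(3)}(11)] = −1/720 × (0.000750138 − 0.00140530) = 9.09950e-07.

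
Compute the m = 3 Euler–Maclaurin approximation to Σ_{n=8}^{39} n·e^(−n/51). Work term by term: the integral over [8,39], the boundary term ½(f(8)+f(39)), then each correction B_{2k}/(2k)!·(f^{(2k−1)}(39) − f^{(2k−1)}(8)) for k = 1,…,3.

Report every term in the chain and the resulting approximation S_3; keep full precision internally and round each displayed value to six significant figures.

∫_8^39 x·e^(−x/51) dx evaluates to 435.646.
½[f(8) + f(39)] = ½[6.83857 + 18.1534] = 12.4960.
Running total after boundary: 448.142.
Correction k=1: B_{2}/2! · (f^{(1)}(39) − f^{(1)}(8)) = 1/12 · (0.109523 − 0.720732) = -0.0509341.
Running total after k=1: 448.092.
Correction k=2: B_{4}/4! · (f^{(3)}(39) − f^{(3)}(8)) = −1/720 · (0.000400025 − 0.000934400) = 7.42188e-07.
Running total after k=2: 448.092.
Correction k=3: B_{6}/6! · (f^{(5)}(39) − f^{(5)}(8)) = 1/30240 · (2.91404e-07 − 6.11958e-07) = -1.06003e-11.

S_3 ≈ 448.092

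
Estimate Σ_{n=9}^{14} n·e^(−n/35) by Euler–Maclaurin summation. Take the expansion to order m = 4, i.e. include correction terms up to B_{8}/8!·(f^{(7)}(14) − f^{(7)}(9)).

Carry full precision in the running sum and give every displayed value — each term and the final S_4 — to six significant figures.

S_4 ≈ 49.3756

The integral term ∫_9^14 x·e^(−x/35) dx = 41.2180.
Endpoint term: (f(9) + f(14))/2 = (6.95932 + 9.38448)/2 = 8.17190.
Running total after boundary: 49.3899.
k=1: B_{2}/(2)! × [f^{(1)}(14) − f^{(1)}(9)] = 1/12 × (0.402192 − 0.574420) = -0.0143523.
Running total after k=1: 49.3756.
k=2: B_{4}/(4)! × [f^{(3)}(14) − f^{(3)}(9)] = −1/720 × (0.00142272 − 0.00173138) = 4.28689e-07.
Running total after k=2: 49.3756.
k=3: B_{6}/(6)! × [f^{(5)}(14) − f^{(5)}(9)] = 1/30240 × (2.05479e-06 − 2.44395e-06) = -1.28689e-11.
Running total after k=3: 49.3756.
k=4: B_{8}/(8)! × [f^{(7)}(14) − f^{(7)}(9)] = −1/1209600 × (2.40668e-09 − 2.83635e-09) = 3.55220e-16.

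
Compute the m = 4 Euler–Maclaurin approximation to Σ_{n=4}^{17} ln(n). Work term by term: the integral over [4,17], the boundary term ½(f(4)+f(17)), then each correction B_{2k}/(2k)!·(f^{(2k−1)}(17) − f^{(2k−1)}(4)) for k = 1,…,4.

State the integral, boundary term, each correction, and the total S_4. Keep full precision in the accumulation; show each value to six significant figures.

S_4 ≈ 31.7133

∫_4^17 ln(x) dx evaluates to 29.6194.
Boundary: ½(f(4) + f(17)) = ½(1.38629 + 2.83321) = 2.10975.
Integral + boundary = 31.7292.
Correction k=1: B_{2}/2! · (f^{(1)}(17) − f^{(1)}(4)) = 1/12 · (0.0588235 − 0.250000) = -0.0159314.
Partial sum through k=1: 31.7133.
Correction k=2: B_{4}/4! · (f^{(3)}(17) − f^{(3)}(4)) = −1/720 · (0.000407083 − 0.0312500) = 4.28374e-05.
Partial sum through k=2: 31.7133.
Correction k=3: B_{6}/6! · (f^{(5)}(17) − f^{(5)}(4)) = 1/30240 · (1.69031e-05 − 0.0234375) = -7.74491e-07.
Partial sum through k=3: 31.7133.
Correction k=4: B_{8}/8! · (f^{(7)}(17) − f^{(7)}(4)) = −1/1209600 · (1.75465e-06 − 0.0439453) = 3.63290e-08.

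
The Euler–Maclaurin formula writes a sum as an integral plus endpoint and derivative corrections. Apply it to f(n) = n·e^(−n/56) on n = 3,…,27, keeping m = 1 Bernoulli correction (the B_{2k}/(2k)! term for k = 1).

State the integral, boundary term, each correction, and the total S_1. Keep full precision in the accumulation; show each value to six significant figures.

S_1 ≈ 271.418

∫_3^27 x·e^(−x/56) dx evaluates to 261.709.
Boundary: ½(f(3) + f(27)) = ½(2.84351 + 16.6714) = 9.75745.
So far: 271.466.
Correction k=1: B_{2}/2! · (f^{(1)}(27) − f^{(1)}(3)) = 1/12 · (0.319755 − 0.897061) = -0.0481088.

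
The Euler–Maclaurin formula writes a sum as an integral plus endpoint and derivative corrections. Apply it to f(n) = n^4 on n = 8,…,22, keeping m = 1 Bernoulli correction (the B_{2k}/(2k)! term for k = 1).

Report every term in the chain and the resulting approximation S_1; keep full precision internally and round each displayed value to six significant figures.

Integral: ∫_8^22 x^4 dx = 1.02417e+06.
Endpoint term: (f(8) + f(22))/2 = (4096.00 + 234256)/2 = 119176.
Running total after boundary: 1.14335e+06.
Correction k=1: B_{2}/2! · (f^{(1)}(22) − f^{(1)}(8)) = 1/12 · (42592.0 − 2048.00) = 3378.67.

S_1 ≈ 1.14673e+06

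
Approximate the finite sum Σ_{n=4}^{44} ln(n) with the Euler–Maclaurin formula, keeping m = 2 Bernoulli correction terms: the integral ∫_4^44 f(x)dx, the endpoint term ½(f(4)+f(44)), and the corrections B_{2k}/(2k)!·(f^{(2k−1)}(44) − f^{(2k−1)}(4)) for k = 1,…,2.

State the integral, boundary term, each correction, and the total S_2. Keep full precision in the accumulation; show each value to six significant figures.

S_2 ≈ 123.526

The integral term ∫_4^44 ln(x) dx = 120.959.
Endpoint term: (f(4) + f(44))/2 = (1.38629 + 3.78419)/2 = 2.58524.
So far: 123.544.
k=1: B_{2}/(2)! × [f^{(1)}(44) − f^{(1)}(4)] = 1/12 × (0.0227273 − 0.250000) = -0.0189394.
Partial sum through k=1: 123.525.
k=2: B_{4}/(4)! × [f^{(3)}(44) − f^{(3)}(4)] = −1/720 × (2.34786e-05 − 0.0312500) = 4.33702e-05.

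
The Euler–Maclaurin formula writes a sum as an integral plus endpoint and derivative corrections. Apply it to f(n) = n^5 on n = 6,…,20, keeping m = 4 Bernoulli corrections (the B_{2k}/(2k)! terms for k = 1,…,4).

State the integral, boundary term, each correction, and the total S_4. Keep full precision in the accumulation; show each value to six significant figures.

The integral term ∫_6^20 x^5 dx = 1.06589e+07.
Endpoint term: (f(6) + f(20))/2 = (7776.00 + 3.20000e+06)/2 = 1.60389e+06.
Integral + boundary = 1.22628e+07.
k=1: B_{2}/(2)! × [f^{(1)}(20) − f^{(1)}(6)] = 1/12 × (800000 − 6480.00) = 66126.7.
After k=1: 1.23289e+07.
k=2: B_{4}/(4)! × [f^{(3)}(20) − f^{(3)}(6)] = −1/720 × (24000.0 − 2160.00) = -30.3333.
After k=2: 1.23289e+07.
k=3: B_{6}/(6)! × [f^{(5)}(20) − f^{(5)}(6)] = 1/30240 × (120.000 − 120.000) = 0.00000.
After k=3: 1.23289e+07.
k=4: B_{8}/(8)! × [f^{(7)}(20) − f^{(7)}(6)] = −1/1209600 × (0.00000 − 0.00000) = 0.00000.

S_4 ≈ 1.23289e+07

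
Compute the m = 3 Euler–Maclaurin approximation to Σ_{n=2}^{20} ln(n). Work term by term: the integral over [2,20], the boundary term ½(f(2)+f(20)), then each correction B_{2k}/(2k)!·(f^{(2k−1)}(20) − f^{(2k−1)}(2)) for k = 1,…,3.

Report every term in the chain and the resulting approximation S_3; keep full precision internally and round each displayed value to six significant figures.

∫_2^20 ln(x) dx evaluates to 40.5284.
Endpoint term: (f(2) + f(20))/2 = (0.693147 + 2.99573)/2 = 1.84444.
Running total after boundary: 42.3728.
Order-1 term: 1/12 · (0.0500000 − 0.500000) = -0.0375000.
Partial sum through k=1: 42.3353.
Order-2 term: −1/720 · (0.000250000 − 0.250000) = 0.000346875.
Partial sum through k=2: 42.3356.
Order-3 term: 1/30240 · (7.50000e-06 − 0.750000) = -2.48013e-05.

S_3 ≈ 42.3356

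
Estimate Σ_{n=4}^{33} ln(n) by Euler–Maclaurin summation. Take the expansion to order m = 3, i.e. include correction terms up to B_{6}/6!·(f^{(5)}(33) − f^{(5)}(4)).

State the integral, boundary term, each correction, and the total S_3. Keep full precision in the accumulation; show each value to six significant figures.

The integral term ∫_4^33 ln(x) dx = 80.8396.
Endpoint term: (f(4) + f(33))/2 = (1.38629 + 3.49651)/2 = 2.44140.
Running total after boundary: 83.2810.
Order-1 term: 1/12 · (0.0303030 − 0.250000) = -0.0183081.
Partial sum through k=1: 83.2627.
Order-2 term: −1/720 · (5.56529e-05 − 0.0312500) = 4.33255e-05.
Partial sum through k=2: 83.2627.
Order-3 term: 1/30240 · (6.13256e-07 − 0.0234375) = -7.75029e-07.

S_3 ≈ 83.2627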